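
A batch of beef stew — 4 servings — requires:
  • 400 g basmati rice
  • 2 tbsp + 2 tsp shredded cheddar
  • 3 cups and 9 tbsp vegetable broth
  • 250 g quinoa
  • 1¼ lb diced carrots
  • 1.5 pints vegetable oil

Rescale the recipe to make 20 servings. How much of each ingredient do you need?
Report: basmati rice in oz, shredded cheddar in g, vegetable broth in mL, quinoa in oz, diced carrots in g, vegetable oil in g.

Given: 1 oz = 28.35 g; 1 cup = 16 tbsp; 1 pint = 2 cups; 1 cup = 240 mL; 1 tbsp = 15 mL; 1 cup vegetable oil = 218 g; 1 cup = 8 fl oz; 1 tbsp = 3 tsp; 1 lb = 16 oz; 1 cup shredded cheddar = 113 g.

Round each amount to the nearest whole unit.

Scaling factor: 20/4 = 5.
basmati rice: 400 g × 5 ÷ 28.35 g/oz ≈ 71 oz
shredded cheddar: (2 tbsp + 2 tsp = 8/3 tbsp) × 5 ÷ 16 tbsp/cup × 113 g/cup ≈ 94 g
vegetable broth: (3 cup + 9 tbsp = 3.5625 cup) × 5 × 240 mL/cup = 4275 mL
quinoa: 250 g × 5 ÷ 28.35 g/oz ≈ 44 oz
diced carrots: 1.25 lb × 5 × 16 oz/lb × 28.35 g/oz = 2835 g
vegetable oil: 1.5 pint × 5 × 2 cup/pint × 218 g/cup = 3270 g

basmati rice: 71 oz; shredded cheddar: 94 g; vegetable broth: 4275 mL; quinoa: 44 oz; diced carrots: 2835 g; vegetable oil: 3270 g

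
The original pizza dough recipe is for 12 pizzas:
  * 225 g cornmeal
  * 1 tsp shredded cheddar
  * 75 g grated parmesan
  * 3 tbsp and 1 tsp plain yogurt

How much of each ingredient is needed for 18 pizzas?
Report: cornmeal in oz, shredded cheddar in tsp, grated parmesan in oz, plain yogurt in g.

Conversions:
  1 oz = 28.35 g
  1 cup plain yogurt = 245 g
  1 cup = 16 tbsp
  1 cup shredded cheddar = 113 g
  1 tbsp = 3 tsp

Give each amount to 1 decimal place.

cornmeal: 11.9 oz; shredded cheddar: 1.5 tsp; grated parmesan: 4.0 oz; plain yogurt: 76.6 g

Scaling factor: 18/12 = 3/2 = 1.5.
cornmeal: 225 g × 3/2 ÷ 28.35 g/oz ≈ 11.9 oz
shredded cheddar: 1 tsp × 3/2 = 1.5 tsp
grated parmesan: 75 g × 3/2 ÷ 28.35 g/oz ≈ 4.0 oz
plain yogurt: (3 tbsp + 1 tsp = 10/3 tbsp) × 3/2 ÷ 16 tbsp/cup × 245 g/cup ≈ 76.6 g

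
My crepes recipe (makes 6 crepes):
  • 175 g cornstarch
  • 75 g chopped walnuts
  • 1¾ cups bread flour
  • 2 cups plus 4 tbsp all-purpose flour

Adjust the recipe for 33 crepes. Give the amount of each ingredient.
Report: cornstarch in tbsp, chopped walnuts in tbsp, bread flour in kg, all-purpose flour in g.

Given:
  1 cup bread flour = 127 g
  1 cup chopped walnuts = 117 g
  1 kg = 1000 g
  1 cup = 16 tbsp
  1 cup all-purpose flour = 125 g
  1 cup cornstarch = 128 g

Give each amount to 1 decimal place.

Scaling factor: 33/6 = 11/2 = 5.5.
cornstarch: 175 g × 11/2 ÷ 128 g/cup × 16 tbsp/cup ≈ 120.3 tbsp
chopped walnuts: 75 g × 11/2 ÷ 117 g/cup × 16 tbsp/cup ≈ 56.4 tbsp
bread flour: 1.75 cup × 11/2 × 127 g/cup ÷ 1000 g/kg ≈ 1.2 kg
all-purpose flour: (2 cup + 4 tbsp = 2.25 cup) × 11/2 × 125 g/cup ≈ 1546.9 g

cornstarch: 120.3 tbsp; chopped walnuts: 56.4 tbsp; bread flour: 1.2 kg; all-purpose flour: 1546.9 g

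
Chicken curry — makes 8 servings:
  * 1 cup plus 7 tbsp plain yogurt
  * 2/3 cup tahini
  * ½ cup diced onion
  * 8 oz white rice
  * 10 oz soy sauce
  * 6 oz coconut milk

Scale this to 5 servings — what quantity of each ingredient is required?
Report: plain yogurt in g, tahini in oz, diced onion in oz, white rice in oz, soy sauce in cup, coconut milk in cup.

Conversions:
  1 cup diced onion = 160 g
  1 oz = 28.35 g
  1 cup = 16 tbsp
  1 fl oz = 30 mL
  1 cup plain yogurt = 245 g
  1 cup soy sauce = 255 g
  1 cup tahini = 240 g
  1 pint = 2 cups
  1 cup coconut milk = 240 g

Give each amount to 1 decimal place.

Scaling factor: 5/8 = 0.625.
plain yogurt: (1 cup + 7 tbsp = 1.4375 cup) × 5/8 × 245 g/cup ≈ 220.1 g
tahini: 2/3 cup × 5/8 × 240 g/cup ÷ 28.35 g/oz ≈ 3.5 oz
diced onion: 0.5 cup × 5/8 × 160 g/cup ÷ 28.35 g/oz ≈ 1.8 oz
white rice: 8 oz × 5/8 = 5.0 oz
soy sauce: 10 oz × 5/8 × 28.35 g/oz ÷ 255 g/cup ≈ 0.7 cup
coconut milk: 6 oz × 5/8 × 28.35 g/oz ÷ 240 g/cup ≈ 0.4 cup

plain yogurt: 220.1 g; tahini: 3.5 oz; diced onion: 1.8 oz; white rice: 5.0 oz; soy sauce: 0.7 cup; coconut milk: 0.4 cup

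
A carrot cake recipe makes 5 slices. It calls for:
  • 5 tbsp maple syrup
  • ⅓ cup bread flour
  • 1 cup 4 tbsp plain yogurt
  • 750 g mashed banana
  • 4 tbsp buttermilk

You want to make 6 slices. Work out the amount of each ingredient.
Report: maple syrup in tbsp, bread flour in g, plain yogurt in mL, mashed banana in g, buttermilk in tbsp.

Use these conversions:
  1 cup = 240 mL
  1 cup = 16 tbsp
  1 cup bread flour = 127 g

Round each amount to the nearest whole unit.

Scaling factor: 6/5 = 1.2.
maple syrup: 5 tbsp × 6/5 = 6 tbsp
bread flour: 1/3 cup × 6/5 × 127 g/cup ≈ 51 g
plain yogurt: (1 cup + 4 tbsp = 1.25 cup) × 6/5 × 240 mL/cup = 360 mL
mashed banana: 750 g × 6/5 = 900 g
buttermilk: 4 tbsp × 6/5 ≈ 5 tbsp

maple syrup: 6 tbsp; bread flour: 51 g; plain yogurt: 360 mL; mashed banana: 900 g; buttermilk: 5 tbsp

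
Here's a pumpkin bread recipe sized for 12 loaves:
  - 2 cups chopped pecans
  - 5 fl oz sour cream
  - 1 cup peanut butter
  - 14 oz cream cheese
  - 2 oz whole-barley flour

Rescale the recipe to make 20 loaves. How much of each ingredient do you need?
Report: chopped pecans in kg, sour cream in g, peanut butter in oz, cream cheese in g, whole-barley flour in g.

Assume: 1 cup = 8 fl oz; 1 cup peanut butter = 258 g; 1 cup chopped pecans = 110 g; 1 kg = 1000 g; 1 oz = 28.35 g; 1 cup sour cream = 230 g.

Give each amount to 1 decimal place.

chopped pecans: 0.4 kg; sour cream: 239.6 g; peanut butter: 15.2 oz; cream cheese: 661.5 g; whole-barley flour: 94.5 g

Scaling factor: 20/12 = 5/3.
chopped pecans: 2 cup × 5/3 × 110 g/cup ÷ 1000 g/kg ≈ 0.4 kg
sour cream: 5 fl oz × 5/3 ÷ 8 fl oz/cup × 230 g/cup ≈ 239.6 g
peanut butter: 1 cup × 5/3 × 258 g/cup ÷ 28.35 g/oz ≈ 15.2 oz
cream cheese: 14 oz × 5/3 × 28.35 g/oz = 661.5 g
whole-barley flour: 2 oz × 5/3 × 28.35 g/oz = 94.5 g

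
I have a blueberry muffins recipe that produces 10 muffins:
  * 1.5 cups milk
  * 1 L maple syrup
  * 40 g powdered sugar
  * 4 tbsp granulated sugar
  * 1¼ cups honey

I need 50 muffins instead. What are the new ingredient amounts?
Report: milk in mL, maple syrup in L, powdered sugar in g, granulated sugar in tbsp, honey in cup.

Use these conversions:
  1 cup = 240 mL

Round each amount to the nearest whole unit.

milk: 1800 mL; maple syrup: 5 L; powdered sugar: 200 g; granulated sugar: 20 tbsp; honey: 6 cup

Scaling factor: 50/10 = 5.
milk: 1.5 cup × 5 × 240 mL/cup = 1800 mL
maple syrup: 1 L × 5 = 5 L
powdered sugar: 40 g × 5 = 200 g
granulated sugar: 4 tbsp × 5 = 20 tbsp
honey: 1.25 cup × 5 ≈ 6 cup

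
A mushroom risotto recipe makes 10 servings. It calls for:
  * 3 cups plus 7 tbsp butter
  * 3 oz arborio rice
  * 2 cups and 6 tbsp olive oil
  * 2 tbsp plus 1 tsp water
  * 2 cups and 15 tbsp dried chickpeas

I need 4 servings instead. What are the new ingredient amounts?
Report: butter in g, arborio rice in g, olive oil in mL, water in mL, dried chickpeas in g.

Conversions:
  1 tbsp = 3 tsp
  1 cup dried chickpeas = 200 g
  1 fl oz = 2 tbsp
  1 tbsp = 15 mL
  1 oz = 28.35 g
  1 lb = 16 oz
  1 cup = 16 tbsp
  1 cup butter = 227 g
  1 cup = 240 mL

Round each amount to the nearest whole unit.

Scaling factor: 4/10 = 2/5 = 0.4.
butter: (3 cup + 7 tbsp = 3.4375 cup) × 2/5 × 227 g/cup ≈ 312 g
arborio rice: 3 oz × 2/5 × 28.35 g/oz ≈ 34 g
olive oil: (2 cup + 6 tbsp = 2.375 cup) × 2/5 × 240 mL/cup = 228 mL
water: (2 tbsp + 1 tsp = 7/3 tbsp) × 2/5 × 15 mL/tbsp = 14 mL
dried chickpeas: (2 cup + 15 tbsp = 2.9375 cup) × 2/5 × 200 g/cup = 235 g

butter: 312 g; arborio rice: 34 g; olive oil: 228 mL; water: 14 mL; dried chickpeas: 235 g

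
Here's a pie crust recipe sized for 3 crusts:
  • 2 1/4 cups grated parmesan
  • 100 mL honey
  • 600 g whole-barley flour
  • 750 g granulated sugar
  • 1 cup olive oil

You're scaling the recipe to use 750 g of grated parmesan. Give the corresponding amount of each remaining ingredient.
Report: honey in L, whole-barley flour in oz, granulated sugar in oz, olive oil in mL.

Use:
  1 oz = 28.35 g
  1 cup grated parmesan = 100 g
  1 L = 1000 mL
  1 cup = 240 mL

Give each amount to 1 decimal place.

The original recipe has 225 g of grated parmesan, so the scaling factor is 750 ÷ 225 = 10/3.
honey: 100 mL × 10/3 ÷ 1000 mL/L ≈ 0.3 L
whole-barley flour: 600 g × 10/3 ÷ 28.35 g/oz ≈ 70.5 oz
granulated sugar: 750 g × 10/3 ÷ 28.35 g/oz ≈ 88.2 oz
olive oil: 1 cup × 10/3 × 240 mL/cup = 800.0 mL

honey: 0.3 L; whole-barley flour: 70.5 oz; granulated sugar: 88.2 oz; olive oil: 800.0 mL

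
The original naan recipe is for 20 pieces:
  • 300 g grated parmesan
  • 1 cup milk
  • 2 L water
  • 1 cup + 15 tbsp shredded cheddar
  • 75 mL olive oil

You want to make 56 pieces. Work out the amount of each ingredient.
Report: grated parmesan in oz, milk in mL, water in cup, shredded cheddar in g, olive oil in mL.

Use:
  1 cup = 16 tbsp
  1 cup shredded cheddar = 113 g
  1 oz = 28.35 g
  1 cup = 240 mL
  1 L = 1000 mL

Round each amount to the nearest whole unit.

Scaling factor: 56/20 = 14/5 = 2.8.
grated parmesan: 300 g × 14/5 ÷ 28.35 g/oz ≈ 30 oz
milk: 1 cup × 14/5 × 240 mL/cup = 672 mL
water: 2 L × 14/5 × 1000 mL/L ÷ 240 mL/cup ≈ 23 cup
shredded cheddar: (1 cup + 15 tbsp = 1.9375 cup) × 14/5 × 113 g/cup ≈ 613 g
olive oil: 75 mL × 14/5 = 210 mL

grated parmesan: 30 oz; milk: 672 mL; water: 23 cup; shredded cheddar: 613 g; olive oil: 210 mL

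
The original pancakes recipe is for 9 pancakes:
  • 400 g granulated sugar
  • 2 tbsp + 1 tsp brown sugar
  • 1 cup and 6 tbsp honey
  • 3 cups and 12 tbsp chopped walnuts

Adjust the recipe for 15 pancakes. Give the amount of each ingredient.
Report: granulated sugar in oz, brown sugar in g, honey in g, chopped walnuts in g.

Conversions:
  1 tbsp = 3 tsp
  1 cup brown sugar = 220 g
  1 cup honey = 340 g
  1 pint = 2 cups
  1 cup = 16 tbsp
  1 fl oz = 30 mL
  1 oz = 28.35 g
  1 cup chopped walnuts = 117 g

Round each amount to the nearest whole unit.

Scaling factor: 15/9 = 5/3.
granulated sugar: 400 g × 5/3 ÷ 28.35 g/oz ≈ 24 oz
brown sugar: (2 tbsp + 1 tsp = 7/3 tbsp) × 5/3 ÷ 16 tbsp/cup × 220 g/cup ≈ 53 g
honey: (1 cup + 6 tbsp = 1.375 cup) × 5/3 × 340 g/cup ≈ 779 g
chopped walnuts: (3 cup + 12 tbsp = 3.75 cup) × 5/3 × 117 g/cup ≈ 731 g

granulated sugar: 24 oz; brown sugar: 53 g; honey: 779 g; chopped walnuts: 731 g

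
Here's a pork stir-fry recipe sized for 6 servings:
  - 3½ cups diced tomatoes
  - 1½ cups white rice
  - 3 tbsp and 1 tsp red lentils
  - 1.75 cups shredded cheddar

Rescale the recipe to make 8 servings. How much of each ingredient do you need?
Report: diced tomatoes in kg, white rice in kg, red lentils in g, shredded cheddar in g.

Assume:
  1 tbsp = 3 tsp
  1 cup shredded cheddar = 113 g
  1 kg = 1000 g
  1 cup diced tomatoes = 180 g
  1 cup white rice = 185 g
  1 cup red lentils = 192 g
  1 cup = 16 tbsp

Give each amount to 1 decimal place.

diced tomatoes: 0.8 kg; white rice: 0.4 kg; red lentils: 53.3 g; shredded cheddar: 263.7 g

Scaling factor: 8/6 = 4/3.
diced tomatoes: 3.5 cup × 4/3 × 180 g/cup ÷ 1000 g/kg ≈ 0.8 kg
white rice: 1.5 cup × 4/3 × 185 g/cup ÷ 1000 g/kg ≈ 0.4 kg
red lentils: (3 tbsp + 1 tsp = 10/3 tbsp) × 4/3 ÷ 16 tbsp/cup × 192 g/cup ≈ 53.3 g
shredded cheddar: 1.75 cup × 4/3 × 113 g/cup ≈ 263.7 g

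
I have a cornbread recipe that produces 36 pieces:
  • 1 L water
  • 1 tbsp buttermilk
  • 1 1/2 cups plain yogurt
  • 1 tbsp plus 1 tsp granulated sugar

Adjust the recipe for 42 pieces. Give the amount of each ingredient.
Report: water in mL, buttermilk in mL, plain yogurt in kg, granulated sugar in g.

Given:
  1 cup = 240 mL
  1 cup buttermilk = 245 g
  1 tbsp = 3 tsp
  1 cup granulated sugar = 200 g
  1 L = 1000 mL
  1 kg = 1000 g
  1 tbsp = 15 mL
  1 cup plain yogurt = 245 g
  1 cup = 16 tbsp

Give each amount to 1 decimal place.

water: 1166.7 mL; buttermilk: 17.5 mL; plain yogurt: 0.4 kg; granulated sugar: 19.4 g

Scaling factor: 42/36 = 7/6.
water: 1 L × 7/6 × 1000 mL/L ≈ 1166.7 mL
buttermilk: 1 tbsp × 7/6 × 15 mL/tbsp = 17.5 mL
plain yogurt: 1.5 cup × 7/6 × 245 g/cup ÷ 1000 g/kg ≈ 0.4 kg
granulated sugar: (1 tbsp + 1 tsp = 4/3 tbsp) × 7/6 ÷ 16 tbsp/cup × 200 g/cup ≈ 19.4 g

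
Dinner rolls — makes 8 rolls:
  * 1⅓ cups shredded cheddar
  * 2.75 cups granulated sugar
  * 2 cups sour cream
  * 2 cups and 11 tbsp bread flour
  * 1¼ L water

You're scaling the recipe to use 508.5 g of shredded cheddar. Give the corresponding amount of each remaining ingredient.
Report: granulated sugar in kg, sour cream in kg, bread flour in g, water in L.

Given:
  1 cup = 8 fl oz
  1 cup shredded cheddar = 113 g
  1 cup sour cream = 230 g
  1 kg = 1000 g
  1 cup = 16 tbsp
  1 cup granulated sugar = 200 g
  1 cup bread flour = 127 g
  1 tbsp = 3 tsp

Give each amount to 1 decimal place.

The original recipe has 452/3 g of shredded cheddar, so the scaling factor is 508.5 ÷ 452/3 = 27/8 = 3.375.
granulated sugar: 2.75 cup × 27/8 × 200 g/cup ÷ 1000 g/kg ≈ 1.9 kg
sour cream: 2 cup × 27/8 × 230 g/cup ÷ 1000 g/kg ≈ 1.6 kg
bread flour: (2 cup + 11 tbsp = 2.6875 cup) × 27/8 × 127 g/cup ≈ 1151.9 g
water: 1.25 L × 27/8 ≈ 4.2 L

granulated sugar: 1.9 kg; sour cream: 1.6 kg; bread flour: 1151.9 g; water: 4.2 L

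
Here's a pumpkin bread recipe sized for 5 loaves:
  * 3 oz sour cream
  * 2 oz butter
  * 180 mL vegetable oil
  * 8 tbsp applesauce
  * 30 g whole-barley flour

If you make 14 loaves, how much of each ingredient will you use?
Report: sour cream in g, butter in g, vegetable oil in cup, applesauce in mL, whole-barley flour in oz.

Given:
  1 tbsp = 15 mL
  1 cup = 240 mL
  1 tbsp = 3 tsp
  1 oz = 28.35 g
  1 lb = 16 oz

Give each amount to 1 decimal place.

Scaling factor: 14/5 = 2.8.
sour cream: 3 oz × 14/5 × 28.35 g/oz ≈ 238.1 g
butter: 2 oz × 14/5 × 28.35 g/oz ≈ 158.8 g
vegetable oil: 180 mL × 14/5 ÷ 240 mL/cup = 2.1 cup
applesauce: 8 tbsp × 14/5 × 15 mL/tbsp = 336.0 mL
whole-barley flour: 30 g × 14/5 ÷ 28.35 g/oz ≈ 3.0 oz

sour cream: 238.1 g; butter: 158.8 g; vegetable oil: 2.1 cup; applesauce: 336.0 mL; whole-barley flour: 3.0 oz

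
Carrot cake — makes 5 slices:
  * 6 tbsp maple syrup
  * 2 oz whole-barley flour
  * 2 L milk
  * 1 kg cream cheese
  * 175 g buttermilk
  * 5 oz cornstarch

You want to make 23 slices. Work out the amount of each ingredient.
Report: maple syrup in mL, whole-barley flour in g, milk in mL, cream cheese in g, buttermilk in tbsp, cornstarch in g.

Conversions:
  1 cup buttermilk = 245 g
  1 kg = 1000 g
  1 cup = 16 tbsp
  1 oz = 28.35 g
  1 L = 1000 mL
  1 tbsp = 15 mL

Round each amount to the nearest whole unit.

maple syrup: 414 mL; whole-barley flour: 261 g; milk: 9200 mL; cream cheese: 4600 g; buttermilk: 53 tbsp; cornstarch: 652 g

Scaling factor: 23/5 = 4.6.
maple syrup: 6 tbsp × 23/5 × 15 mL/tbsp = 414 mL
whole-barley flour: 2 oz × 23/5 × 28.35 g/oz ≈ 261 g
milk: 2 L × 23/5 × 1000 mL/L = 9200 mL
cream cheese: 1 kg × 23/5 × 1000 g/kg = 4600 g
buttermilk: 175 g × 23/5 ÷ 245 g/cup × 16 tbsp/cup ≈ 53 tbsp
cornstarch: 5 oz × 23/5 × 28.35 g/oz ≈ 652 g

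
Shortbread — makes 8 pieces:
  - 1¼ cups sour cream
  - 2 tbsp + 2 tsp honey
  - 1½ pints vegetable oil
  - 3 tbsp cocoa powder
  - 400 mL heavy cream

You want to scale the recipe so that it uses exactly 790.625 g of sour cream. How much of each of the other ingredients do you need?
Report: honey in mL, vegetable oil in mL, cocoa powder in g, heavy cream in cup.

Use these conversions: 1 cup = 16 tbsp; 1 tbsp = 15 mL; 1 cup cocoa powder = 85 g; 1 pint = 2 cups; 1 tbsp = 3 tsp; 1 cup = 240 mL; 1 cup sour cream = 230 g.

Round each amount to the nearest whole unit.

The original recipe has 287.5 g of sour cream, so the scaling factor is 790.625 ÷ 287.5 = 11/4 = 2.75.
honey: (2 tbsp + 2 tsp = 8/3 tbsp) × 11/4 × 15 mL/tbsp = 110 mL
vegetable oil: 1.5 pint × 11/4 × 2 cup/pint × 240 mL/cup = 1980 mL
cocoa powder: 3 tbsp × 11/4 ÷ 16 tbsp/cup × 85 g/cup ≈ 44 g
heavy cream: 400 mL × 11/4 ÷ 240 mL/cup ≈ 5 cup

honey: 110 mL; vegetable oil: 1980 mL; cocoa powder: 44 g; heavy cream: 5 cup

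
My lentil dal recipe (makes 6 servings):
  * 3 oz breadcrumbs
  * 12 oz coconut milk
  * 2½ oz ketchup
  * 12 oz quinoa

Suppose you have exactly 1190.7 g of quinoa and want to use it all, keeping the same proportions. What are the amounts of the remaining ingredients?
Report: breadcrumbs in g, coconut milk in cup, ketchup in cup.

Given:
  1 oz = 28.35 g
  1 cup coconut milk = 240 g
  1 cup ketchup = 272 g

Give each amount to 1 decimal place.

The original recipe has 340.2 g of quinoa, so the scaling factor is 1190.7 ÷ 340.2 = 7/2 = 3.5.
breadcrumbs: 3 oz × 7/2 × 28.35 g/oz ≈ 297.7 g
coconut milk: 12 oz × 7/2 × 28.35 g/oz ÷ 240 g/cup ≈ 5.0 cup
ketchup: 2.5 oz × 7/2 × 28.35 g/oz ÷ 272 g/cup ≈ 0.9 cup

breadcrumbs: 297.7 g; coconut milk: 5.0 cup; ketchup: 0.9 cup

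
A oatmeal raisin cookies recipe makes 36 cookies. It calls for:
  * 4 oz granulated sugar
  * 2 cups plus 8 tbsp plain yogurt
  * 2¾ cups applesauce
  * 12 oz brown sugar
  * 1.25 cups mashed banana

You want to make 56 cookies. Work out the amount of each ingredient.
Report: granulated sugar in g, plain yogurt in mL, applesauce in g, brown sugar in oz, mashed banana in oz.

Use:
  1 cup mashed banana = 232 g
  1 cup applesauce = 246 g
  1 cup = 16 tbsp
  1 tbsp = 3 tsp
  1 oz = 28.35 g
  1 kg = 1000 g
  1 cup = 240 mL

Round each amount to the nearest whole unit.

Scaling factor: 56/36 = 14/9.
granulated sugar: 4 oz × 14/9 × 28.35 g/oz ≈ 176 g
plain yogurt: (2 cup + 8 tbsp = 2.5 cup) × 14/9 × 240 mL/cup ≈ 933 mL
applesauce: 2.75 cup × 14/9 × 246 g/cup ≈ 1052 g
brown sugar: 12 oz × 14/9 ≈ 19 oz
mashed banana: 1.25 cup × 14/9 × 232 g/cup ÷ 28.35 g/oz ≈ 16 oz

granulated sugar: 176 g; plain yogurt: 933 mL; applesauce: 1052 g; brown sugar: 19 oz; mashed banana: 16 oz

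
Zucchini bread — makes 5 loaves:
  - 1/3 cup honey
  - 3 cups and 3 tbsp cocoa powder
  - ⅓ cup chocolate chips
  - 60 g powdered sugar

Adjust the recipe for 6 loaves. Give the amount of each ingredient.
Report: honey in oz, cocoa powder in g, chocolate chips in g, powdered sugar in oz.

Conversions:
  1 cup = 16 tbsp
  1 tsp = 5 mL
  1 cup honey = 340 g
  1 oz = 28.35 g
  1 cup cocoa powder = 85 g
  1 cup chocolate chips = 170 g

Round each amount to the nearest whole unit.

honey: 5 oz; cocoa powder: 325 g; chocolate chips: 68 g; powdered sugar: 3 oz

Scaling factor: 6/5 = 1.2.
honey: 1/3 cup × 6/5 × 340 g/cup ÷ 28.35 g/oz ≈ 5 oz
cocoa powder: (3 cup + 3 tbsp = 3.1875 cup) × 6/5 × 85 g/cup ≈ 325 g
chocolate chips: 1/3 cup × 6/5 × 170 g/cup = 68 g
powdered sugar: 60 g × 6/5 ÷ 28.35 g/oz ≈ 3 oz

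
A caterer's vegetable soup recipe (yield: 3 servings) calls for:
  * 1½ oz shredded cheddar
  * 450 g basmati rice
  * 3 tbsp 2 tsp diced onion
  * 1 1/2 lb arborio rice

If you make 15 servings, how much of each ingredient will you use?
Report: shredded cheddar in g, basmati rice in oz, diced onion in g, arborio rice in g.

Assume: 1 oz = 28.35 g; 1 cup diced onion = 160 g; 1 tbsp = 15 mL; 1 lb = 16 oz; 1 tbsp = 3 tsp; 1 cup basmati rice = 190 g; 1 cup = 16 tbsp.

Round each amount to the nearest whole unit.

Scaling factor: 15/3 = 5.
shredded cheddar: 1.5 oz × 5 × 28.35 g/oz ≈ 213 g
basmati rice: 450 g × 5 ÷ 28.35 g/oz ≈ 79 oz
diced onion: (3 tbsp + 2 tsp = 11/3 tbsp) × 5 ÷ 16 tbsp/cup × 160 g/cup ≈ 183 g
arborio rice: 1.5 lb × 5 × 16 oz/lb × 28.35 g/oz = 3402 g

shredded cheddar: 213 g; basmati rice: 79 oz; diced onion: 183 g; arborio rice: 3402 g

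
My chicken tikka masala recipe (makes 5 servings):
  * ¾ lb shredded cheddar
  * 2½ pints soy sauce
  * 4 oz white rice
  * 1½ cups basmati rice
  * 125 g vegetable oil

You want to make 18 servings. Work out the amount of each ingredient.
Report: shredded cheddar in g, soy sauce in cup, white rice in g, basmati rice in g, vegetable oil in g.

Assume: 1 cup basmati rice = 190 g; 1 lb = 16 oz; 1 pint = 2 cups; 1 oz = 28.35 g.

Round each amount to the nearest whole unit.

Scaling factor: 18/5 = 3.6.
shredded cheddar: 0.75 lb × 18/5 × 16 oz/lb × 28.35 g/oz ≈ 1225 g
soy sauce: 2.5 pint × 18/5 × 2 cup/pint = 18 cup
white rice: 4 oz × 18/5 × 28.35 g/oz ≈ 408 g
basmati rice: 1.5 cup × 18/5 × 190 g/cup = 1026 g
vegetable oil: 125 g × 18/5 = 450 g

shredded cheddar: 1225 g; soy sauce: 18 cup; white rice: 408 g; basmati rice: 1026 g; vegetable oil: 450 g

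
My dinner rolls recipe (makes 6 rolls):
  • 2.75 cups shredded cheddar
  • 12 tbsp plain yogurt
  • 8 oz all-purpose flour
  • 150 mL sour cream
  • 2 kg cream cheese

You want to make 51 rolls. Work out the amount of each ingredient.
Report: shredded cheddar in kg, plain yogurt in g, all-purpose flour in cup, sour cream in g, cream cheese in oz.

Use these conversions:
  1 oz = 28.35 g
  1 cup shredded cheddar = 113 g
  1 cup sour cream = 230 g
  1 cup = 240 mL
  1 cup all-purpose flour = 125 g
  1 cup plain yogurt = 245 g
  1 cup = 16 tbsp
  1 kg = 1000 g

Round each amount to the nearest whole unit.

shredded cheddar: 3 kg; plain yogurt: 1562 g; all-purpose flour: 15 cup; sour cream: 1222 g; cream cheese: 600 oz

Scaling factor: 51/6 = 17/2 = 8.5.
shredded cheddar: 2.75 cup × 17/2 × 113 g/cup ÷ 1000 g/kg ≈ 3 kg
plain yogurt: 12 tbsp × 17/2 ÷ 16 tbsp/cup × 245 g/cup ≈ 1562 g
all-purpose flour: 8 oz × 17/2 × 28.35 g/oz ÷ 125 g/cup ≈ 15 cup
sour cream: 150 mL × 17/2 ÷ 240 mL/cup × 230 g/cup ≈ 1222 g
cream cheese: 2 kg × 17/2 × 1000 g/kg ÷ 28.35 g/oz ≈ 600 oz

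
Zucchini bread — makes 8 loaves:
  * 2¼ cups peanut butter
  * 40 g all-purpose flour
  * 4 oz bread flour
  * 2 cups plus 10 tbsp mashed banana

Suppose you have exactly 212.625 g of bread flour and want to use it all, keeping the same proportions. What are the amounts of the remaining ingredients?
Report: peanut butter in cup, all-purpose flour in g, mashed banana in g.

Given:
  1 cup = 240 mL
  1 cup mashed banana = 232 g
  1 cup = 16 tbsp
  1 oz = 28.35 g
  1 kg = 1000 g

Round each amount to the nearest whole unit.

The original recipe has 113.4 g of bread flour, so the scaling factor is 212.625 ÷ 113.4 = 15/8 = 1.875.
peanut butter: 2.25 cup × 15/8 ≈ 4 cup
all-purpose flour: 40 g × 15/8 = 75 g
mashed banana: (2 cup + 10 tbsp = 2.625 cup) × 15/8 × 232 g/cup ≈ 1142 g

peanut butter: 4 cup; all-purpose flour: 75 g; mashed banana: 1142 g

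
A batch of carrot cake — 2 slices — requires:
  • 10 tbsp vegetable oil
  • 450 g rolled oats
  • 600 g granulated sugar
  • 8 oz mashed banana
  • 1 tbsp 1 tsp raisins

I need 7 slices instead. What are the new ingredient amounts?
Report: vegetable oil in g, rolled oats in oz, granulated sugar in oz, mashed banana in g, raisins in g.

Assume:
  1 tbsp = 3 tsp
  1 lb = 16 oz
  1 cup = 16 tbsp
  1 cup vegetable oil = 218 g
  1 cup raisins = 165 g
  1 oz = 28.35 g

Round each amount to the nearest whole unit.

vegetable oil: 477 g; rolled oats: 56 oz; granulated sugar: 74 oz; mashed banana: 794 g; raisins: 48 g

Scaling factor: 7/2 = 3.5.
vegetable oil: 10 tbsp × 7/2 ÷ 16 tbsp/cup × 218 g/cup ≈ 477 g
rolled oats: 450 g × 7/2 ÷ 28.35 g/oz ≈ 56 oz
granulated sugar: 600 g × 7/2 ÷ 28.35 g/oz ≈ 74 oz
mashed banana: 8 oz × 7/2 × 28.35 g/oz ≈ 794 g
raisins: (1 tbsp + 1 tsp = 4/3 tbsp) × 7/2 ÷ 16 tbsp/cup × 165 g/cup ≈ 48 g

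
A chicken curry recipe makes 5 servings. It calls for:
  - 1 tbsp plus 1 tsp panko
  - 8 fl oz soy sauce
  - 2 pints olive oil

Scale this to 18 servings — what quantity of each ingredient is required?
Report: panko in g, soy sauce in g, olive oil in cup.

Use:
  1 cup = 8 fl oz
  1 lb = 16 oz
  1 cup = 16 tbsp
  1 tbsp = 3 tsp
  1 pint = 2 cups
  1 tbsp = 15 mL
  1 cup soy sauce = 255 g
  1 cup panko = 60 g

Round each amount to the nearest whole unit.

panko: 18 g; soy sauce: 918 g; olive oil: 14 cup

Scaling factor: 18/5 = 3.6.
panko: (1 tbsp + 1 tsp = 4/3 tbsp) × 18/5 ÷ 16 tbsp/cup × 60 g/cup = 18 g
soy sauce: 8 fl oz × 18/5 ÷ 8 fl oz/cup × 255 g/cup = 918 g
olive oil: 2 pint × 18/5 × 2 cup/pint ≈ 14 cup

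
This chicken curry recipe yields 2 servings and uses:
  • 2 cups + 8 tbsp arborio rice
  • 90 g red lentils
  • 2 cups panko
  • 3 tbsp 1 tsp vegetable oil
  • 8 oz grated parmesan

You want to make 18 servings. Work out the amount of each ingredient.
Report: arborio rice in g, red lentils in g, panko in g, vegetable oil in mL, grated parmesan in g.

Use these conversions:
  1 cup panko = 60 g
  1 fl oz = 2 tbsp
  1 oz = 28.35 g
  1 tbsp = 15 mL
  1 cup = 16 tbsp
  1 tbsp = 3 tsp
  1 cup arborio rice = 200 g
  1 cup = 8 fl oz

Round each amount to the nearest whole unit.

arborio rice: 4500 g; red lentils: 810 g; panko: 1080 g; vegetable oil: 450 mL; grated parmesan: 2041 g

Scaling factor: 18/2 = 9.
arborio rice: (2 cup + 8 tbsp = 2.5 cup) × 9 × 200 g/cup = 4500 g
red lentils: 90 g × 9 = 810 g
panko: 2 cup × 9 × 60 g/cup = 1080 g
vegetable oil: (3 tbsp + 1 tsp = 10/3 tbsp) × 9 × 15 mL/tbsp = 450 mL
grated parmesan: 8 oz × 9 × 28.35 g/oz ≈ 2041 g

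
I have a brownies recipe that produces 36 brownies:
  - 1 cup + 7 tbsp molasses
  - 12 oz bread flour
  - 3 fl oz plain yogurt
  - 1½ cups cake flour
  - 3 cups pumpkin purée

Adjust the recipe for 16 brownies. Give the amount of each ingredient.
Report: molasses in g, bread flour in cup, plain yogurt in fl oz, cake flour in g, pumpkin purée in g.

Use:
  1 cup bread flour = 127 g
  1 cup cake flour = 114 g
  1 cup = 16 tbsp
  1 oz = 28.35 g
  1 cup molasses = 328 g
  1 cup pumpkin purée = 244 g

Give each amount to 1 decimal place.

molasses: 209.6 g; bread flour: 1.2 cup; plain yogurt: 1.3 fl oz; cake flour: 76.0 g; pumpkin purée: 325.3 g

Scaling factor: 16/36 = 4/9.
molasses: (1 cup + 7 tbsp = 1.4375 cup) × 4/9 × 328 g/cup ≈ 209.6 g
bread flour: 12 oz × 4/9 × 28.35 g/oz ÷ 127 g/cup ≈ 1.2 cup
plain yogurt: 3 fl oz × 4/9 ≈ 1.3 fl oz
cake flour: 1.5 cup × 4/9 × 114 g/cup = 76.0 g
pumpkin purée: 3 cup × 4/9 × 244 g/cup ≈ 325.3 g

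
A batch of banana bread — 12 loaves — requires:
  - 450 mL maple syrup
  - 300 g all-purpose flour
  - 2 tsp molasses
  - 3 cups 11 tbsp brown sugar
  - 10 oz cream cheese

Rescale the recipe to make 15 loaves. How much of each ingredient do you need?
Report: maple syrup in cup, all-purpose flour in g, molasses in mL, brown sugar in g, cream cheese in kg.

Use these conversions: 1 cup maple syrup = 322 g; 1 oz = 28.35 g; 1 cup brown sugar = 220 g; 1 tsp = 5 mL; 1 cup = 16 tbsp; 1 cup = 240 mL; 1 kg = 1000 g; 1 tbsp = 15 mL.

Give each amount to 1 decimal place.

maple syrup: 2.3 cup; all-purpose flour: 375.0 g; molasses: 12.5 mL; brown sugar: 1014.1 g; cream cheese: 0.4 kg

Scaling factor: 15/12 = 5/4 = 1.25.
maple syrup: 450 mL × 5/4 ÷ 240 mL/cup ≈ 2.3 cup
all-purpose flour: 300 g × 5/4 = 375.0 g
molasses: 2 tsp × 5/4 × 5 mL/tsp = 12.5 mL
brown sugar: (3 cup + 11 tbsp = 3.6875 cup) × 5/4 × 220 g/cup ≈ 1014.1 g
cream cheese: 10 oz × 5/4 × 28.35 g/oz ÷ 1000 g/kg ≈ 0.4 kg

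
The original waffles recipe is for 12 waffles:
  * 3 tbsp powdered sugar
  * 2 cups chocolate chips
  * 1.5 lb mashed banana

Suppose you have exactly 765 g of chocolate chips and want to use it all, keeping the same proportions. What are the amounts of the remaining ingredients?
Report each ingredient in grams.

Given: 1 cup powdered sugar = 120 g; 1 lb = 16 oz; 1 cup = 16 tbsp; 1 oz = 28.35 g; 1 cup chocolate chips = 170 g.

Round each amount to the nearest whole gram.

The original recipe has 340 g of chocolate chips, so the scaling factor is 765 ÷ 340 = 9/4 = 2.25.
powdered sugar: 3 tbsp × 9/4 ÷ 16 tbsp/cup × 120 g/cup ≈ 51 g
mashed banana: 1.5 lb × 9/4 × 16 oz/lb × 28.35 g/oz ≈ 1531 g

powdered sugar: 51 g; mashed banana: 1531 g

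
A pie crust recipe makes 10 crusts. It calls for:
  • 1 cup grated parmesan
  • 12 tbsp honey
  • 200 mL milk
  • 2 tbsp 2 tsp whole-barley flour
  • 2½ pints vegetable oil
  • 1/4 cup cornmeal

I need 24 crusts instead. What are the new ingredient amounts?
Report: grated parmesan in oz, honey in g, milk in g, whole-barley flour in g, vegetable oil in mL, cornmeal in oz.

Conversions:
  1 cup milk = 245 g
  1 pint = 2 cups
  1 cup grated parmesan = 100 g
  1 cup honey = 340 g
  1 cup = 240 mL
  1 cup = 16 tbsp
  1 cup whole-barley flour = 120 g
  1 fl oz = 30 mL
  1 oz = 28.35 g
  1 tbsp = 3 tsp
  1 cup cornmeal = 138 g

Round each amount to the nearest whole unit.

grated parmesan: 8 oz; honey: 612 g; milk: 490 g; whole-barley flour: 48 g; vegetable oil: 2880 mL; cornmeal: 3 oz

Scaling factor: 24/10 = 12/5 = 2.4.
grated parmesan: 1 cup × 12/5 × 100 g/cup ÷ 28.35 g/oz ≈ 8 oz
honey: 12 tbsp × 12/5 ÷ 16 tbsp/cup × 340 g/cup = 612 g
milk: 200 mL × 12/5 ÷ 240 mL/cup × 245 g/cup = 490 g
whole-barley flour: (2 tbsp + 2 tsp = 8/3 tbsp) × 12/5 ÷ 16 tbsp/cup × 120 g/cup = 48 g
vegetable oil: 2.5 pint × 12/5 × 2 cup/pint × 240 mL/cup = 2880 mL
cornmeal: 0.25 cup × 12/5 × 138 g/cup ÷ 28.35 g/oz ≈ 3 oz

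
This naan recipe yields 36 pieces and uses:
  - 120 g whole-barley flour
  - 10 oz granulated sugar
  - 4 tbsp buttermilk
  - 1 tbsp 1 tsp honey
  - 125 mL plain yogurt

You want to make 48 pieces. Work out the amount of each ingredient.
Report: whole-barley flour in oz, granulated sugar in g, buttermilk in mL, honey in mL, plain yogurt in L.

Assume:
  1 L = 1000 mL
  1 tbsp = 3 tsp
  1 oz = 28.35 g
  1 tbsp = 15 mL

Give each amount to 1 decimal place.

whole-barley flour: 5.6 oz; granulated sugar: 378.0 g; buttermilk: 80.0 mL; honey: 26.7 mL; plain yogurt: 0.2 L

Scaling factor: 48/36 = 4/3.
whole-barley flour: 120 g × 4/3 ÷ 28.35 g/oz ≈ 5.6 oz
granulated sugar: 10 oz × 4/3 × 28.35 g/oz = 378.0 g
buttermilk: 4 tbsp × 4/3 × 15 mL/tbsp = 80.0 mL
honey: (1 tbsp + 1 tsp = 4/3 tbsp) × 4/3 × 15 mL/tbsp ≈ 26.7 mL
plain yogurt: 125 mL × 4/3 ÷ 1000 mL/L ≈ 0.2 L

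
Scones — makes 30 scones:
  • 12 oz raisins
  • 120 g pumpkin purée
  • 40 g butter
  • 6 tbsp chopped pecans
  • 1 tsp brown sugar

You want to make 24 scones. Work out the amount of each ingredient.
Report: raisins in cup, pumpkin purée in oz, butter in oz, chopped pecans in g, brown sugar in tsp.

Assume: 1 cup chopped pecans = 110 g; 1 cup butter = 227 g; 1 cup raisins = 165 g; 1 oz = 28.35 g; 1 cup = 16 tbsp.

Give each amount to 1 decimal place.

Scaling factor: 24/30 = 4/5 = 0.8.
raisins: 12 oz × 4/5 × 28.35 g/oz ÷ 165 g/cup ≈ 1.6 cup
pumpkin purée: 120 g × 4/5 ÷ 28.35 g/oz ≈ 3.4 oz
butter: 40 g × 4/5 ÷ 28.35 g/oz ≈ 1.1 oz
chopped pecans: 6 tbsp × 4/5 ÷ 16 tbsp/cup × 110 g/cup = 33.0 g
brown sugar: 1 tsp × 4/5 = 0.8 tsp

raisins: 1.6 cup; pumpkin purée: 3.4 oz; butter: 1.1 oz; chopped pecans: 33.0 g; brown sugar: 0.8 tsp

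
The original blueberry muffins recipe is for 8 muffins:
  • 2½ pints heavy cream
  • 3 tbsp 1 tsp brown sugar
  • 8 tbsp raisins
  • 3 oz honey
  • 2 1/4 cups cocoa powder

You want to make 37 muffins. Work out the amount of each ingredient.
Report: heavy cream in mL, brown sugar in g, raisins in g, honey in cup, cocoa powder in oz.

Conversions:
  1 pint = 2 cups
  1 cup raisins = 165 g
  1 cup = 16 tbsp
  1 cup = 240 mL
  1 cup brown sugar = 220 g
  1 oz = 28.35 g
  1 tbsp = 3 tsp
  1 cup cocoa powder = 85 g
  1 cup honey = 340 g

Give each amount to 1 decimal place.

heavy cream: 5550.0 mL; brown sugar: 212.0 g; raisins: 381.6 g; honey: 1.2 cup; cocoa powder: 31.2 oz

Scaling factor: 37/8 = 4.625.
heavy cream: 2.5 pint × 37/8 × 2 cup/pint × 240 mL/cup = 5550.0 mL
brown sugar: (3 tbsp + 1 tsp = 10/3 tbsp) × 37/8 ÷ 16 tbsp/cup × 220 g/cup ≈ 212.0 g
raisins: 8 tbsp × 37/8 ÷ 16 tbsp/cup × 165 g/cup ≈ 381.6 g
honey: 3 oz × 37/8 × 28.35 g/oz ÷ 340 g/cup ≈ 1.2 cup
cocoa powder: 2.25 cup × 37/8 × 85 g/cup ÷ 28.35 g/oz ≈ 31.2 oz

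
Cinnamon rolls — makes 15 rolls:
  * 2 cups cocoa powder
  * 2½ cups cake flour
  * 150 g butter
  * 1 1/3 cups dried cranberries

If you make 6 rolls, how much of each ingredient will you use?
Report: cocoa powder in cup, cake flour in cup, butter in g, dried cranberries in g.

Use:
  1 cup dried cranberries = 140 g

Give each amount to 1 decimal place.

Scaling factor: 6/15 = 2/5 = 0.4.
cocoa powder: 2 cup × 2/5 = 0.8 cup
cake flour: 2.5 cup × 2/5 = 1.0 cup
butter: 150 g × 2/5 = 60.0 g
dried cranberries: 4/3 cup × 2/5 × 140 g/cup ≈ 74.7 g

cocoa powder: 0.8 cup; cake flour: 1.0 cup; butter: 60.0 g; dried cranberries: 74.7 g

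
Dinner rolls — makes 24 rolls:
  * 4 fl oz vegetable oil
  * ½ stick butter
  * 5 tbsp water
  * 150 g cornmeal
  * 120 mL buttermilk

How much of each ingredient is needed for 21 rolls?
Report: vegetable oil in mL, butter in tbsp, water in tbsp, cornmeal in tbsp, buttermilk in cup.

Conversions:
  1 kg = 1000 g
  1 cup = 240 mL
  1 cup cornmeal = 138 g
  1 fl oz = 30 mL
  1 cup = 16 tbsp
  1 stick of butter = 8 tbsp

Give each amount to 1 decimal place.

Scaling factor: 21/24 = 7/8 = 0.875.
vegetable oil: 4 fl oz × 7/8 × 30 mL/fl oz = 105.0 mL
butter: 0.5 stick × 7/8 × 8 tbsp/stick = 3.5 tbsp
water: 5 tbsp × 7/8 ≈ 4.4 tbsp
cornmeal: 150 g × 7/8 ÷ 138 g/cup × 16 tbsp/cup ≈ 15.2 tbsp
buttermilk: 120 mL × 7/8 ÷ 240 mL/cup ≈ 0.4 cup

vegetable oil: 105.0 mL; butter: 3.5 tbsp; water: 4.4 tbsp; cornmeal: 15.2 tbsp; buttermilk: 0.4 cup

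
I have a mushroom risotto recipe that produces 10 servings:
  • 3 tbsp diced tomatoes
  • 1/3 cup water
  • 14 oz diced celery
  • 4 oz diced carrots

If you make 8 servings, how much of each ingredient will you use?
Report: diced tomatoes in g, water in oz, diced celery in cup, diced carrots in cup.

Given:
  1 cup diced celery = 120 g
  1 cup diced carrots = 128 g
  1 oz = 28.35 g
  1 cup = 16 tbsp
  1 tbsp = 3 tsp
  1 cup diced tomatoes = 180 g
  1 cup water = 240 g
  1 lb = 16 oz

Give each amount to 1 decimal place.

diced tomatoes: 27.0 g; water: 2.3 oz; diced celery: 2.6 cup; diced carrots: 0.7 cup

Scaling factor: 8/10 = 4/5 = 0.8.
diced tomatoes: 3 tbsp × 4/5 ÷ 16 tbsp/cup × 180 g/cup = 27.0 g
water: 1/3 cup × 4/5 × 240 g/cup ÷ 28.35 g/oz ≈ 2.3 oz
diced celery: 14 oz × 4/5 × 28.35 g/oz ÷ 120 g/cup ≈ 2.6 cup
diced carrots: 4 oz × 4/5 × 28.35 g/oz ÷ 128 g/cup ≈ 0.7 cup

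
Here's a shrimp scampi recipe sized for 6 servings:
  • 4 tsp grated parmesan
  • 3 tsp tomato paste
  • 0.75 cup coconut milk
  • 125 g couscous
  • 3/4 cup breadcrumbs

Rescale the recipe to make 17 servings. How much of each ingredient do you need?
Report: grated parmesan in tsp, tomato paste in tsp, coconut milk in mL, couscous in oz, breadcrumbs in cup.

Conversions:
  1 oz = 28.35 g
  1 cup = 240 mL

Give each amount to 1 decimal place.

Scaling factor: 17/6.
grated parmesan: 4 tsp × 17/6 ≈ 11.3 tsp
tomato paste: 3 tsp × 17/6 = 8.5 tsp
coconut milk: 0.75 cup × 17/6 × 240 mL/cup = 510.0 mL
couscous: 125 g × 17/6 ÷ 28.35 g/oz ≈ 12.5 oz
breadcrumbs: 0.75 cup × 17/6 ≈ 2.1 cup

grated parmesan: 11.3 tsp; tomato paste: 8.5 tsp; coconut milk: 510.0 mL; couscous: 12.5 oz; breadcrumbs: 2.1 cup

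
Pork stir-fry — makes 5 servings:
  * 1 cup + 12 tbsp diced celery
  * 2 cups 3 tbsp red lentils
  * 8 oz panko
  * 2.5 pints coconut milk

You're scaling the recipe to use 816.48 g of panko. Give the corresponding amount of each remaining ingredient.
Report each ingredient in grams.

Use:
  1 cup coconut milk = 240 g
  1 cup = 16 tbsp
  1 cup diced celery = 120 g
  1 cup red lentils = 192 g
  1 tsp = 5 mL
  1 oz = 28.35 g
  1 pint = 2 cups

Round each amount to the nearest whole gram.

The original recipe has 226.8 g of panko, so the scaling factor is 816.48 ÷ 226.8 = 18/5 = 3.6.
diced celery: (1 cup + 12 tbsp = 1.75 cup) × 18/5 × 120 g/cup = 756 g
red lentils: (2 cup + 3 tbsp = 2.1875 cup) × 18/5 × 192 g/cup = 1512 g
coconut milk: 2.5 pint × 18/5 × 2 cup/pint × 240 g/cup = 4320 g

diced celery: 756 g; red lentils: 1512 g; coconut milk: 4320 g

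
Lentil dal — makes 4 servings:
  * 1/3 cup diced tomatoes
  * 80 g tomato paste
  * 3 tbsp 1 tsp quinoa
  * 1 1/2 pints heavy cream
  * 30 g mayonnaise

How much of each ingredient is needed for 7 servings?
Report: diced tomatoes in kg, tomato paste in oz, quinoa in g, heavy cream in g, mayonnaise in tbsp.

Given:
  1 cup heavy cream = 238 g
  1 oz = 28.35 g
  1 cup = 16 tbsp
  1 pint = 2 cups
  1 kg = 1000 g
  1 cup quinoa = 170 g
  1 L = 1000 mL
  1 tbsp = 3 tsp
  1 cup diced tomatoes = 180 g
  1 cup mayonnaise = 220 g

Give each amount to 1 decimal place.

Scaling factor: 7/4 = 1.75.
diced tomatoes: 1/3 cup × 7/4 × 180 g/cup ÷ 1000 g/kg ≈ 0.1 kg
tomato paste: 80 g × 7/4 ÷ 28.35 g/oz ≈ 4.9 oz
quinoa: (3 tbsp + 1 tsp = 10/3 tbsp) × 7/4 ÷ 16 tbsp/cup × 170 g/cup ≈ 62.0 g
heavy cream: 1.5 pint × 7/4 × 2 cup/pint × 238 g/cup = 1249.5 g
mayonnaise: 30 g × 7/4 ÷ 220 g/cup × 16 tbsp/cup ≈ 3.8 tbsp

diced tomatoes: 0.1 kg; tomato paste: 4.9 oz; quinoa: 62.0 g; heavy cream: 1249.5 g; mayonnaise: 3.8 tbsp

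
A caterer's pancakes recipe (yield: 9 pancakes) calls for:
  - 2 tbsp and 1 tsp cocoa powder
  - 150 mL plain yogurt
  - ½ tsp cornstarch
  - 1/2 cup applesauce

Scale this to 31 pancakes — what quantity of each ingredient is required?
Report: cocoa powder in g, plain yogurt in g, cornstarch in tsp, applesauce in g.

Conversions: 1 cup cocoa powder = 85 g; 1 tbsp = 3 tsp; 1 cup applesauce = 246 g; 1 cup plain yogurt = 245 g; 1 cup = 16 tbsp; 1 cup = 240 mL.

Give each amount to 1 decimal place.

Scaling factor: 31/9.
cocoa powder: (2 tbsp + 1 tsp = 7/3 tbsp) × 31/9 ÷ 16 tbsp/cup × 85 g/cup ≈ 42.7 g
plain yogurt: 150 mL × 31/9 ÷ 240 mL/cup × 245 g/cup ≈ 527.4 g
cornstarch: 0.5 tsp × 31/9 ≈ 1.7 tsp
applesauce: 0.5 cup × 31/9 × 246 g/cup ≈ 423.7 g

cocoa powder: 42.7 g; plain yogurt: 527.4 g; cornstarch: 1.7 tsp; applesauce: 423.7 g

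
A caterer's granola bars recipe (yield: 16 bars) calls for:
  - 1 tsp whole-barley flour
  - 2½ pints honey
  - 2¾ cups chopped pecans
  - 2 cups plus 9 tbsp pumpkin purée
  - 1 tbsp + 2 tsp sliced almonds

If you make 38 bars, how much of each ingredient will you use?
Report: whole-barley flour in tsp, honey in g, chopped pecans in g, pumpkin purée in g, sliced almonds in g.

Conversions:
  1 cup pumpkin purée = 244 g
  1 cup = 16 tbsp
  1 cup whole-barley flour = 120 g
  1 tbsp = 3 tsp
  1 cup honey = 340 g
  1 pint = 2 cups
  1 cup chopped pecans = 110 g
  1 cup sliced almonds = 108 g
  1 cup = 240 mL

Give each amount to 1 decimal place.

whole-barley flour: 2.4 tsp; honey: 4037.5 g; chopped pecans: 718.4 g; pumpkin purée: 1485.0 g; sliced almonds: 26.7 g

Scaling factor: 38/16 = 19/8 = 2.375.
whole-barley flour: 1 tsp × 19/8 ≈ 2.4 tsp
honey: 2.5 pint × 19/8 × 2 cup/pint × 340 g/cup = 4037.5 g
chopped pecans: 2.75 cup × 19/8 × 110 g/cup ≈ 718.4 g
pumpkin purée: (2 cup + 9 tbsp = 2.5625 cup) × 19/8 × 244 g/cup ≈ 1485.0 g
sliced almonds: (1 tbsp + 2 tsp = 5/3 tbsp) × 19/8 ÷ 16 tbsp/cup × 108 g/cup ≈ 26.7 g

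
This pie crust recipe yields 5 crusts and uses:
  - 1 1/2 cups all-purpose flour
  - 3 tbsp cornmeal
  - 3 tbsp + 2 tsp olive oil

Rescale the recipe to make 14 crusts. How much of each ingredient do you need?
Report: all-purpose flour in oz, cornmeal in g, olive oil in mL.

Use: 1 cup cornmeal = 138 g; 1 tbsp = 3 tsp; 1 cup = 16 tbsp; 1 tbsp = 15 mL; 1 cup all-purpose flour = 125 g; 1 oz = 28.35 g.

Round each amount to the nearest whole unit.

all-purpose flour: 19 oz; cornmeal: 72 g; olive oil: 154 mL

Scaling factor: 14/5 = 2.8.
all-purpose flour: 1.5 cup × 14/5 × 125 g/cup ÷ 28.35 g/oz ≈ 19 oz
cornmeal: 3 tbsp × 14/5 ÷ 16 tbsp/cup × 138 g/cup ≈ 72 g
olive oil: (3 tbsp + 2 tsp = 11/3 tbsp) × 14/5 × 15 mL/tbsp = 154 mL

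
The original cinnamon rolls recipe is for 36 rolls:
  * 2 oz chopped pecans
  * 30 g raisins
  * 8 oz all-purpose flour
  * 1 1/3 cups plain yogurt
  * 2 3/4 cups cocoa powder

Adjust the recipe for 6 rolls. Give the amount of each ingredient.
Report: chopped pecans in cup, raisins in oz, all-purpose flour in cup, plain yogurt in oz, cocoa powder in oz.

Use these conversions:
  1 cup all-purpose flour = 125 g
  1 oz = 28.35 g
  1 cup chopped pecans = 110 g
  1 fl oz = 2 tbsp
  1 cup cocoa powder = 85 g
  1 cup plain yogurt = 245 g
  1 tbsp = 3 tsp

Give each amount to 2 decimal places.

chopped pecans: 0.09 cup; raisins: 0.18 oz; all-purpose flour: 0.30 cup; plain yogurt: 1.92 oz; cocoa powder: 1.37 oz

Scaling factor: 6/36 = 1/6.
chopped pecans: 2 oz × 1/6 × 28.35 g/oz ÷ 110 g/cup ≈ 0.09 cup
raisins: 30 g × 1/6 ÷ 28.35 g/oz ≈ 0.18 oz
all-purpose flour: 8 oz × 1/6 × 28.35 g/oz ÷ 125 g/cup ≈ 0.30 cup
plain yogurt: 4/3 cup × 1/6 × 245 g/cup ÷ 28.35 g/oz ≈ 1.92 oz
cocoa powder: 2.75 cup × 1/6 × 85 g/cup ÷ 28.35 g/oz ≈ 1.37 oz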